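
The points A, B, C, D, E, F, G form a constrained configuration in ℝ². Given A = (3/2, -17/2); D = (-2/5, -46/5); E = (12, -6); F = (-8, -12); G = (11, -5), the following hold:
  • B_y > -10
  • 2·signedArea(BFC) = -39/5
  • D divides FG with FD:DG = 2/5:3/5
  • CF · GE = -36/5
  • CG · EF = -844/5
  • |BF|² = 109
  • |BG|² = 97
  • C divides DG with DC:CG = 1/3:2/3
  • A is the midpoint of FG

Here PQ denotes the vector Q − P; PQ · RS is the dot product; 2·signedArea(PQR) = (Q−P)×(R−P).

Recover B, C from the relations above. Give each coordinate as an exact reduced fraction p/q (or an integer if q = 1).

1. C_x = 17/5  [C divides DG with DC:CG = 1/3:2/3]
2. C_y = -39/5  [C divides DG with DC:CG = 1/3:2/3]
   → C = (17/5, -39/5)
3. B_x = 2  [line -21/5·x + 57/5·y + 111 = 0 ∩ |BF|² = 109]
4. B_y = -9  [line -21/5·x + 57/5·y + 111 = 0 ∩ |BF|² = 109]
   → B = (2, -9)

B = (2, -9)
C = (17/5, -39/5)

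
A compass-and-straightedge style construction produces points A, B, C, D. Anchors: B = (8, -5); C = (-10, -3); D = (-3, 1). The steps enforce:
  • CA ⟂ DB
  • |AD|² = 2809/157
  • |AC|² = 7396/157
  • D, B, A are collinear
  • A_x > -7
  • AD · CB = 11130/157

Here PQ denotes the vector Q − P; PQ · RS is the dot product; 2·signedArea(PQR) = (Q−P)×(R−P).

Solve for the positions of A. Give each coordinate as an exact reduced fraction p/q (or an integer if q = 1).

A = (-1054/157, 475/157)

1. A_x = -1054/157  [D, B, A are collinear ∩ CA ⟂ DB]
2. A_y = 475/157  [D, B, A are collinear ∩ CA ⟂ DB]
   → A = (-1054/157, 475/157)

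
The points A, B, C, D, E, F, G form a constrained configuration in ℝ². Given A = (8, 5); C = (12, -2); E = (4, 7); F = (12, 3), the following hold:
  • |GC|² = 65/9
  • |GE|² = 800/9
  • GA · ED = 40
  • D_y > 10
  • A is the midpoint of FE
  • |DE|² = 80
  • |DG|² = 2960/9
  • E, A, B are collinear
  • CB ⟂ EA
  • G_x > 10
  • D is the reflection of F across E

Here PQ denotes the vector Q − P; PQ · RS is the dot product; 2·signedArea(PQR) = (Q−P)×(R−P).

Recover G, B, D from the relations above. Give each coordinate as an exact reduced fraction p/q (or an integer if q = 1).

B = (14, 2)
D = (-4, 11)
G = (32/3, 1/3)

1. B_x = 14  [E, A, B are collinear ∩ CB ⟂ EA]
2. B_y = 2  [E, A, B are collinear ∩ CB ⟂ EA]
   → B = (14, 2)
3. D_x = -4  [D is the reflection of F across E]
4. D_y = 11  [D is the reflection of F across E]
   → D = (-4, 11)
5. G_x = 32/3  [line 8·x + -4·y + -84 = 0 ∩ |GC|² = 65/9]
6. G_y = 1/3  [line 8·x + -4·y + -84 = 0 ∩ |GC|² = 65/9]
   → G = (32/3, 1/3)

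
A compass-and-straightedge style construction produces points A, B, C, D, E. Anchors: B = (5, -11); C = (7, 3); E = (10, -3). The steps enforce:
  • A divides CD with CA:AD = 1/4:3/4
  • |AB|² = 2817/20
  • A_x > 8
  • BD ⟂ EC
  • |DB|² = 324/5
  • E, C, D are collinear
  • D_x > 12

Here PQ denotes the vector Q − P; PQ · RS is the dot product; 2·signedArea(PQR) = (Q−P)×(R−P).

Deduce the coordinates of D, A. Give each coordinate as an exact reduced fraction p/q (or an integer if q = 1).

A = (83/10, 2/5)
D = (61/5, -37/5)

1. D_x = 61/5  [E, C, D are collinear ∩ BD ⟂ EC]
2. D_y = -37/5  [E, C, D are collinear ∩ BD ⟂ EC]
   → D = (61/5, -37/5)
3. A_x = 83/10  [A divides CD with CA:AD = 1/4:3/4]
4. A_y = 2/5  [A divides CD with CA:AD = 1/4:3/4]
   → A = (83/10, 2/5)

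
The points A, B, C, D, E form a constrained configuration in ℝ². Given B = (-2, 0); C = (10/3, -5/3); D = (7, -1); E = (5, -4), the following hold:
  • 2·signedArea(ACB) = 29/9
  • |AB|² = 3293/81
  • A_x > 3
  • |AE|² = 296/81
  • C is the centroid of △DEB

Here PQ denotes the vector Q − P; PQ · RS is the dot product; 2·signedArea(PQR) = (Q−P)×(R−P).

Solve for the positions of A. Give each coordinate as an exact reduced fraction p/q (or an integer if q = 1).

A = (35/9, -22/9)

1. A_x = 35/9  [line -5/3·x + -16/3·y + -59/9 = 0 ∩ |AB|² = 3293/81]
2. A_y = -22/9  [line -5/3·x + -16/3·y + -59/9 = 0 ∩ |AB|² = 3293/81]
   → A = (35/9, -22/9)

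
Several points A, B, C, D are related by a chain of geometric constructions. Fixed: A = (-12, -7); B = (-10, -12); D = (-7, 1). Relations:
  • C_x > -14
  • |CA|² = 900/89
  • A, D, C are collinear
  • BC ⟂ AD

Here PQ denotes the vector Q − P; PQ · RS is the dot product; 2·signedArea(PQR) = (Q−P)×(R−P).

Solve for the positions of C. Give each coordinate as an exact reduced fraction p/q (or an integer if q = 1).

C = (-1218/89, -863/89)

1. C_x = -1218/89  [A, D, C are collinear ∩ BC ⟂ AD]
2. C_y = -863/89  [A, D, C are collinear ∩ BC ⟂ AD]
   → C = (-1218/89, -863/89)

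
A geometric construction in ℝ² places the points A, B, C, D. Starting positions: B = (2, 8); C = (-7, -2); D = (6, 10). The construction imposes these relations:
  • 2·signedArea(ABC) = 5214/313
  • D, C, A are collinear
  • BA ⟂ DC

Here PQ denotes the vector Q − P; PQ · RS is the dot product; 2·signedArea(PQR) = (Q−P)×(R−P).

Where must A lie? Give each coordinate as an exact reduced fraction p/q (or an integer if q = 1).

A = (890/313, 2218/313)

1. A_x = 890/313  [D, C, A are collinear ∩ BA ⟂ DC]
2. A_y = 2218/313  [D, C, A are collinear ∩ BA ⟂ DC]
   → A = (890/313, 2218/313)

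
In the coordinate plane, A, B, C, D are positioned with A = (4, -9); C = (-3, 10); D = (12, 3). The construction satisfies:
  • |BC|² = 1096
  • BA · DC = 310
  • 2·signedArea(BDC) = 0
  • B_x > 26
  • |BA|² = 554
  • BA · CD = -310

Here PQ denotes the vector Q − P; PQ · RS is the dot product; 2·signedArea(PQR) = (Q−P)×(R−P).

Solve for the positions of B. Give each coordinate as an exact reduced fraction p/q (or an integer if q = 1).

B = (27, -4)

1. B_x = 27  [2·signedArea(BDC) = 0 ∩ BA · DC = 310]
2. B_y = -4  [2·signedArea(BDC) = 0 ∩ BA · DC = 310]
   → B = (27, -4)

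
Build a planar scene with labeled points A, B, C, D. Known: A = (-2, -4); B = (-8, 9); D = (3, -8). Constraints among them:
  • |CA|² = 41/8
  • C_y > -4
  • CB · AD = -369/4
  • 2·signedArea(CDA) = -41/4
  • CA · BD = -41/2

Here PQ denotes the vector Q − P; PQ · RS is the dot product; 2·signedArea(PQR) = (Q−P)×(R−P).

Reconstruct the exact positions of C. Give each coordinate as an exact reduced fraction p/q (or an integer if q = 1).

1. C_x = 1/4  [CA · BD = -41/2 ∩ CB · AD = -369/4]
2. C_y = -15/4  [CA · BD = -41/2 ∩ CB · AD = -369/4]
   → C = (1/4, -15/4)

C = (1/4, -15/4)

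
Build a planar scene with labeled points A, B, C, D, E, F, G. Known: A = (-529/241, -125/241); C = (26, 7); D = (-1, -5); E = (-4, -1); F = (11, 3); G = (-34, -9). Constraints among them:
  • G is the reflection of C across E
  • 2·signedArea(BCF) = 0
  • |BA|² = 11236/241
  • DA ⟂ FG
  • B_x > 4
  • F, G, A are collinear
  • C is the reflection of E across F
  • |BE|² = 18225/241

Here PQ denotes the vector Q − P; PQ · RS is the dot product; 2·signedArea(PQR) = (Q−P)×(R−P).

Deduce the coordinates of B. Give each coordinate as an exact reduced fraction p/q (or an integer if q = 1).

B = (1061/241, 299/241)

1. B_x = 1061/241  [line 4·x + -15·y + 1 = 0 ∩ |BE|² = 18225/241]
2. B_y = 299/241  [line 4·x + -15·y + 1 = 0 ∩ |BE|² = 18225/241]
   → B = (1061/241, 299/241)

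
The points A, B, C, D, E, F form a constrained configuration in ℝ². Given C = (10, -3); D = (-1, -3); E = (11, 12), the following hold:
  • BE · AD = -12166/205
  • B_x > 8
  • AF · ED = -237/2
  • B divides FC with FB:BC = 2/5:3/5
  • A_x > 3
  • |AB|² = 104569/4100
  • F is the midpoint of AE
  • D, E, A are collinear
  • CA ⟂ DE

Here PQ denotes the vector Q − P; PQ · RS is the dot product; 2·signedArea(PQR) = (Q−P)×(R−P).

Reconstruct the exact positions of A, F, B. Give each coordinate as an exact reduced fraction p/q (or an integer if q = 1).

A = (135/41, 97/41)
B = (1699/205, 255/82)
F = (293/41, 589/82)

1. A_x = 135/41  [D, E, A are collinear ∩ CA ⟂ DE]
2. A_y = 97/41  [D, E, A are collinear ∩ CA ⟂ DE]
   → A = (135/41, 97/41)
3. F_x = 293/41  [F is the midpoint of AE]
4. F_y = 589/82  [F is the midpoint of AE]
   → F = (293/41, 589/82)
5. B_x = 1699/205  [B divides FC with FB:BC = 2/5:3/5]
6. B_y = 255/82  [B divides FC with FB:BC = 2/5:3/5]
   → B = (1699/205, 255/82)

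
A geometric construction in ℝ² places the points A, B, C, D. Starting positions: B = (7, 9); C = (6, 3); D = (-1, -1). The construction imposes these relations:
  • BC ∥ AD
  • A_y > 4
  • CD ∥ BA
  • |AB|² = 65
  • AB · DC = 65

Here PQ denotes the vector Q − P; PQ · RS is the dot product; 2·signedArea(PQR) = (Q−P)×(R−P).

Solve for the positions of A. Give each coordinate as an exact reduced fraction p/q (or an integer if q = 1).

1. A_x = 0  [BC ∥ AD ∩ CD ∥ BA]
2. A_y = 5  [BC ∥ AD ∩ CD ∥ BA]
   → A = (0, 5)

A = (0, 5)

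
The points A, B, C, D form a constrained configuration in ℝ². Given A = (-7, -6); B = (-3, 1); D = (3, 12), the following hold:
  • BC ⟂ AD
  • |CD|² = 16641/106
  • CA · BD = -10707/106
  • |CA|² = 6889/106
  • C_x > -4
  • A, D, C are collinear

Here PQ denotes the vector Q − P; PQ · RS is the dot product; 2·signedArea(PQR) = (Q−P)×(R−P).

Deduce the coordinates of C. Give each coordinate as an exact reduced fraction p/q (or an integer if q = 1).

C = (-327/106, 111/106)

1. C_x = -327/106  [A, D, C are collinear ∩ BC ⟂ AD]
2. C_y = 111/106  [A, D, C are collinear ∩ BC ⟂ AD]
   → C = (-327/106, 111/106)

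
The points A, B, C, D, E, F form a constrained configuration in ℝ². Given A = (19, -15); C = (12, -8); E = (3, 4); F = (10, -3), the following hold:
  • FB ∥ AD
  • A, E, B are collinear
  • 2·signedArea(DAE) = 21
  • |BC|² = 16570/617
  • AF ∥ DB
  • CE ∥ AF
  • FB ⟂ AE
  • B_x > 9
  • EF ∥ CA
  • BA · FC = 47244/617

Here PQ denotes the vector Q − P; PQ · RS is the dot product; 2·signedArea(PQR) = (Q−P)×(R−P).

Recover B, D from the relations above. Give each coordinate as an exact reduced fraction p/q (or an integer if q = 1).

B = (5771/617, -2187/617)
D = (11324/617, -9591/617)

1. B_x = 5771/617  [A, E, B are collinear ∩ FB ⟂ AE]
2. B_y = -2187/617  [A, E, B are collinear ∩ FB ⟂ AE]
   → B = (5771/617, -2187/617)
3. D_x = 11324/617  [AF ∥ DB ∩ FB ∥ AD]
4. D_y = -9591/617  [AF ∥ DB ∩ FB ∥ AD]
   → D = (11324/617, -9591/617)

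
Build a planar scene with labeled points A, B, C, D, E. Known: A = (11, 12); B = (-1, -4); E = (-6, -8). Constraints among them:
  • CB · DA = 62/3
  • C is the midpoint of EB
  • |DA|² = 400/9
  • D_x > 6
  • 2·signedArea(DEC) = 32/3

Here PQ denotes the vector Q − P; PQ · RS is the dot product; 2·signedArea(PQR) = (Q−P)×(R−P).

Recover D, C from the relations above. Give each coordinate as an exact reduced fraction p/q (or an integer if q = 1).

C = (-7/2, -6)
D = (7, 20/3)

1. C_x = -7/2  [C is the midpoint of EB]
2. C_y = -6  [C is the midpoint of EB]
   → C = (-7/2, -6)
3. D_x = 7  [2·signedArea(DEC) = 32/3 ∩ CB · DA = 62/3]
4. D_y = 20/3  [2·signedArea(DEC) = 32/3 ∩ CB · DA = 62/3]
   → D = (7, 20/3)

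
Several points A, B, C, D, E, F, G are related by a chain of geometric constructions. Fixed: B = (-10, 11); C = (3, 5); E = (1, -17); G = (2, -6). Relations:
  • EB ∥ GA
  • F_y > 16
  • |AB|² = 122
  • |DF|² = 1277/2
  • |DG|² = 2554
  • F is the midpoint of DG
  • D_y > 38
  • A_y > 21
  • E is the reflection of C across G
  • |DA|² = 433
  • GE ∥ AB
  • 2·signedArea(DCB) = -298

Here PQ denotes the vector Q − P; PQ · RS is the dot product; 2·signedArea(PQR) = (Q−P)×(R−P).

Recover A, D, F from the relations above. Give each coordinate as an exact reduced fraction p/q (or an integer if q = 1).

1. A_x = -9  [GE ∥ AB ∩ EB ∥ GA]
2. A_y = 22  [GE ∥ AB ∩ EB ∥ GA]
   → A = (-9, 22)
3. D_x = -21  [line -6·x + -13·y + 381 = 0 ∩ |DA|² = 433]
4. D_y = 39  [line -6·x + -13·y + 381 = 0 ∩ |DA|² = 433]
   → D = (-21, 39)
5. F_x = -19/2  [F is the midpoint of DG]
6. F_y = 33/2  [F is the midpoint of DG]
   → F = (-19/2, 33/2)

A = (-9, 22)
D = (-21, 39)
F = (-19/2, 33/2)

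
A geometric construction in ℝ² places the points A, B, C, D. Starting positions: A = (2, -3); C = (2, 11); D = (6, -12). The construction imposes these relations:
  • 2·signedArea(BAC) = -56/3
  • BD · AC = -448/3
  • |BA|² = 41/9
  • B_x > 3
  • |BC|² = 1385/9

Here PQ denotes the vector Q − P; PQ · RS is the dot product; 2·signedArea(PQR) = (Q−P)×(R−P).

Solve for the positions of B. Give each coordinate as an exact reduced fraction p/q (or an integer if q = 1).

1. B_x = 10/3  [BD · AC = -448/3 ∩ 2·signedArea(BAC) = -56/3]
2. B_y = -4/3  [BD · AC = -448/3 ∩ 2·signedArea(BAC) = -56/3]
   → B = (10/3, -4/3)

B = (10/3, -4/3)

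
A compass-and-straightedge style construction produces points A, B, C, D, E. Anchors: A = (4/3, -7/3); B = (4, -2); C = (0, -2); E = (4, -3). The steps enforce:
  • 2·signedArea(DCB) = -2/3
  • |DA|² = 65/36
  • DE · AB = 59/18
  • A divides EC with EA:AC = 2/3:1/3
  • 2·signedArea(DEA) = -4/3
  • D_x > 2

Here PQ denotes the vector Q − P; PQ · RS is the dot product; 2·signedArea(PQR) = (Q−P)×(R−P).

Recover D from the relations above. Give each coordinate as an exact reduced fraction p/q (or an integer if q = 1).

D = (8/3, -13/6)

1. D_x = 8/3  [2·signedArea(DCB) = -2/3 ∩ 2·signedArea(DEA) = -4/3]
2. D_y = -13/6  [2·signedArea(DCB) = -2/3 ∩ 2·signedArea(DEA) = -4/3]
   → D = (8/3, -13/6)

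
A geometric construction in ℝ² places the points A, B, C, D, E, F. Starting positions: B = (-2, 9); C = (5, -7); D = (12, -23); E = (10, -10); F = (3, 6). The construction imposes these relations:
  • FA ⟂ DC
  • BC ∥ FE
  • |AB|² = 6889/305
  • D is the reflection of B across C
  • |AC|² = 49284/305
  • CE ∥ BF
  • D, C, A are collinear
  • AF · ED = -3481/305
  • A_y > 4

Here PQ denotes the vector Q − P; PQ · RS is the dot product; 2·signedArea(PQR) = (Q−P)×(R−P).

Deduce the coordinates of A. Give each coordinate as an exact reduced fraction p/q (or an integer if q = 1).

A = (-29/305, 1417/305)

1. A_x = -29/305  [D, C, A are collinear ∩ FA ⟂ DC]
2. A_y = 1417/305  [D, C, A are collinear ∩ FA ⟂ DC]
   → A = (-29/305, 1417/305)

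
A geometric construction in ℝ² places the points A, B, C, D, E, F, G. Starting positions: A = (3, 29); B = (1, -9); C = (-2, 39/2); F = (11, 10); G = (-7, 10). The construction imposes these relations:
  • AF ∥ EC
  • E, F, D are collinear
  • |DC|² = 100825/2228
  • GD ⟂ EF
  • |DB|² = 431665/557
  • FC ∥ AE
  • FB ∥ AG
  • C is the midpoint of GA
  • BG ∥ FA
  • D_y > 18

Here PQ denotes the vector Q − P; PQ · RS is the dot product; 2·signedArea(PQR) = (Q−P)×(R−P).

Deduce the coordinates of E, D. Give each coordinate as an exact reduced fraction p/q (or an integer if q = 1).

D = (2599/557, 10358/557)
E = (-10, 77/2)

1. E_x = -10  [AF ∥ EC ∩ FC ∥ AE]
2. E_y = 77/2  [AF ∥ EC ∩ FC ∥ AE]
   → E = (-10, 77/2)
3. D_x = 2599/557  [E, F, D are collinear ∩ GD ⟂ EF]
4. D_y = 10358/557  [E, F, D are collinear ∩ GD ⟂ EF]
   → D = (2599/557, 10358/557)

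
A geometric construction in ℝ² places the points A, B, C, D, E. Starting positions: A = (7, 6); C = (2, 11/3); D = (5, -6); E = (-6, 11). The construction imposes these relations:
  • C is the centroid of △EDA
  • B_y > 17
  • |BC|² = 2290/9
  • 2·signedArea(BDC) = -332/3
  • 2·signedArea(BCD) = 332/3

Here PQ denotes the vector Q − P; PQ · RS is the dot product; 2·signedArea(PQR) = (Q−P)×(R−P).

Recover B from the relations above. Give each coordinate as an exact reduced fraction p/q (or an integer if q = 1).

B = (9, 18)

1. B_x = 9  [line -29/3·x + -3·y + 141 = 0 ∩ |BC|² = 2290/9]
2. B_y = 18  [line -29/3·x + -3·y + 141 = 0 ∩ |BC|² = 2290/9]
   → B = (9, 18)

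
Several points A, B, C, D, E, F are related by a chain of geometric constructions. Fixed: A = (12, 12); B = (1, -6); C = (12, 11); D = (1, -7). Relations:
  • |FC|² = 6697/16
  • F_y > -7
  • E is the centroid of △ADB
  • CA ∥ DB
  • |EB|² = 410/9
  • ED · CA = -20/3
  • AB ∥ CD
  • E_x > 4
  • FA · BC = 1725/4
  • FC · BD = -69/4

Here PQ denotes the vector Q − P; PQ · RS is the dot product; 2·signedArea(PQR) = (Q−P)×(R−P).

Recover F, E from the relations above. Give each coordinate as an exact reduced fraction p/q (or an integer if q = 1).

E = (14/3, -1/3)
F = (1, -25/4)

1. F_x = 1  [FC · BD = -69/4 ∩ FA · BC = 1725/4]
2. F_y = -25/4  [FC · BD = -69/4 ∩ FA · BC = 1725/4]
   → F = (1, -25/4)
3. E_x = 14/3  [E is the centroid of △ADB]
4. E_y = -1/3  [E is the centroid of △ADB]
   → E = (14/3, -1/3)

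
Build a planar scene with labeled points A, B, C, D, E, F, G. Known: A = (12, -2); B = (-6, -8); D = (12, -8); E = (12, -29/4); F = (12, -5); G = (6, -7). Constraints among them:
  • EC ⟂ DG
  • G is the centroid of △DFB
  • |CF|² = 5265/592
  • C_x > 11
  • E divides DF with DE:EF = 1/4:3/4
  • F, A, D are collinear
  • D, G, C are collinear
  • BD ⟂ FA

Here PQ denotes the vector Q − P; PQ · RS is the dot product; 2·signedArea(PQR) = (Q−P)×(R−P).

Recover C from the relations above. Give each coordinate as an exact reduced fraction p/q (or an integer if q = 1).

C = (879/74, -1181/148)

1. C_x = 879/74  [D, G, C are collinear ∩ EC ⟂ DG]
2. C_y = -1181/148  [D, G, C are collinear ∩ EC ⟂ DG]
   → C = (879/74, -1181/148)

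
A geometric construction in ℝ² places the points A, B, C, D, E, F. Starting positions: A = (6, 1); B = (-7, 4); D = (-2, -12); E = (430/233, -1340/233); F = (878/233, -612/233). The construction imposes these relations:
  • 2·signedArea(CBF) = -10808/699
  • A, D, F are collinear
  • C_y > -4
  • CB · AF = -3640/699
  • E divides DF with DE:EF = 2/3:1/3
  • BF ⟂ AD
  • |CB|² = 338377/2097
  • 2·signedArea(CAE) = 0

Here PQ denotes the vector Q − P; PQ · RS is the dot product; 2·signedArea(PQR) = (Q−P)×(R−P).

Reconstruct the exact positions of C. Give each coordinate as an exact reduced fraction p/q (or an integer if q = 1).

C = (2186/699, -2564/699)

1. C_x = 2186/699  [2·signedArea(CAE) = 0 ∩ CB · AF = -3640/699]
2. C_y = -2564/699  [2·signedArea(CAE) = 0 ∩ CB · AF = -3640/699]
   → C = (2186/699, -2564/699)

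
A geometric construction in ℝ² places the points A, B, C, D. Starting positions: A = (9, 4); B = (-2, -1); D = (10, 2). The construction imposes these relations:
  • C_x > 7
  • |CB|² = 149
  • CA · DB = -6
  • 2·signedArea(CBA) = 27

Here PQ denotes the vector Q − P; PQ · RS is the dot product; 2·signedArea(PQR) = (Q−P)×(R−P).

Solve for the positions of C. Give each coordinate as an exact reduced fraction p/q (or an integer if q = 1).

1. C_x = 8  [2·signedArea(CBA) = 27 ∩ CA · DB = -6]
2. C_y = 6  [2·signedArea(CBA) = 27 ∩ CA · DB = -6]
   → C = (8, 6)

C = (8, 6)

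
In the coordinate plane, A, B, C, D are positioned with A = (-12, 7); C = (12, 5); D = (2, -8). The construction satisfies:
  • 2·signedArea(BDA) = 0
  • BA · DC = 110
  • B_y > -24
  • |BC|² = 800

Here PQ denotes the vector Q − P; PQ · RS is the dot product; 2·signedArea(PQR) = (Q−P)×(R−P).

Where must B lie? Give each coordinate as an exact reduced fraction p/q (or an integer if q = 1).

1. B_x = 16  [2·signedArea(BDA) = 0 ∩ BA · DC = 110]
2. B_y = -23  [2·signedArea(BDA) = 0 ∩ BA · DC = 110]
   → B = (16, -23)

B = (16, -23)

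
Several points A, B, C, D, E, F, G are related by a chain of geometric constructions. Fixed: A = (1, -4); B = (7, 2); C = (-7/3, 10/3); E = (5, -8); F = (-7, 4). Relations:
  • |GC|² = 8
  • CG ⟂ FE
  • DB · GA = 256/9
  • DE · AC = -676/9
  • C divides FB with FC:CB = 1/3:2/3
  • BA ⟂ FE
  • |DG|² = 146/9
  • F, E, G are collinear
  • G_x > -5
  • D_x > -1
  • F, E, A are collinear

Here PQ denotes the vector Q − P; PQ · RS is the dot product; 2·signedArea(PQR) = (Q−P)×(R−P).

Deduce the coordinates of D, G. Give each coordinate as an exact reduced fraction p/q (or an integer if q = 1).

1. G_x = -13/3  [F, E, G are collinear ∩ CG ⟂ FE]
2. G_y = 4/3  [F, E, G are collinear ∩ CG ⟂ FE]
   → G = (-13/3, 4/3)
3. D_x = -2/3  [DE · AC = -676/9 ∩ DB · GA = 256/9]
4. D_y = -1/3  [DE · AC = -676/9 ∩ DB · GA = 256/9]
   → D = (-2/3, -1/3)

D = (-2/3, -1/3)
G = (-13/3, 4/3)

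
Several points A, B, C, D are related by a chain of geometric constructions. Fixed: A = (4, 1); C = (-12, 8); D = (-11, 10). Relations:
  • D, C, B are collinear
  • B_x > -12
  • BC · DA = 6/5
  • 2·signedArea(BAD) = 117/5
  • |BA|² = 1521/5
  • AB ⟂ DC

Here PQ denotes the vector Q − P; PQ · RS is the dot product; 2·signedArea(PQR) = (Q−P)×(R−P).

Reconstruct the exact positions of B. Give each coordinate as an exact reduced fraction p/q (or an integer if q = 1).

1. B_x = -58/5  [D, C, B are collinear ∩ AB ⟂ DC]
2. B_y = 44/5  [D, C, B are collinear ∩ AB ⟂ DC]
   → B = (-58/5, 44/5)

B = (-58/5, 44/5)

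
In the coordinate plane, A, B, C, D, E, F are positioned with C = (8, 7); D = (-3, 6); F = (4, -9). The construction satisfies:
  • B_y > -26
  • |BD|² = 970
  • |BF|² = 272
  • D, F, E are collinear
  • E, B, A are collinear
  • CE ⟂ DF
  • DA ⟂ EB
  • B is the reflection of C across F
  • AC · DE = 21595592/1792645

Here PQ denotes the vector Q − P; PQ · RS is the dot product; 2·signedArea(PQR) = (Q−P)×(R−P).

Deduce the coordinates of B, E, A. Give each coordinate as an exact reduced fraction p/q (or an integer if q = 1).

A = (-2857232/1792645, 10885171/1792645)
B = (0, -25)
E = (-194/137, 357/137)

1. B_x = 0  [B is the reflection of C across F]
2. B_y = -25  [B is the reflection of C across F]
   → B = (0, -25)
3. E_x = -194/137  [D, F, E are collinear ∩ CE ⟂ DF]
4. E_y = 357/137  [D, F, E are collinear ∩ CE ⟂ DF]
   → E = (-194/137, 357/137)
5. A_x = -2857232/1792645  [E, B, A are collinear ∩ DA ⟂ EB]
6. A_y = 10885171/1792645  [E, B, A are collinear ∩ DA ⟂ EB]
   → A = (-2857232/1792645, 10885171/1792645)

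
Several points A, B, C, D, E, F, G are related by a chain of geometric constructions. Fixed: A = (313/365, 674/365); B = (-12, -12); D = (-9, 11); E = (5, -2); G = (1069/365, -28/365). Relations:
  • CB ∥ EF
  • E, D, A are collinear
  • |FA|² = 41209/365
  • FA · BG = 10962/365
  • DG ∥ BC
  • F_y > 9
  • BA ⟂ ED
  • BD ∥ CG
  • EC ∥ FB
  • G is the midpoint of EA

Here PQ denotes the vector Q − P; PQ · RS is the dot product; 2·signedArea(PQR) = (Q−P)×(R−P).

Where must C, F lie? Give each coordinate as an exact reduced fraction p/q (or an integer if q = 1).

C = (-26/365, -8423/365)
F = (-2529/365, 3313/365)

1. C_x = -26/365  [BD ∥ CG ∩ DG ∥ BC]
2. C_y = -8423/365  [BD ∥ CG ∩ DG ∥ BC]
   → C = (-26/365, -8423/365)
3. F_x = -2529/365  [EC ∥ FB ∩ CB ∥ EF]
4. F_y = 3313/365  [EC ∥ FB ∩ CB ∥ EF]
   → F = (-2529/365, 3313/365)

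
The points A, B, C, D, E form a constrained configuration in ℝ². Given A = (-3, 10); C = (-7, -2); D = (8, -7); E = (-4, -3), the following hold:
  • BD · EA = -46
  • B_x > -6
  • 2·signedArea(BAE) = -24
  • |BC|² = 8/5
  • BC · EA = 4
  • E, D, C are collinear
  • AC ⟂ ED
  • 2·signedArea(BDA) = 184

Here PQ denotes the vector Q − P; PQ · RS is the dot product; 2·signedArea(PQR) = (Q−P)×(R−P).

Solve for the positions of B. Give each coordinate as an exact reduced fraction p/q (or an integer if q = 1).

1. B_x = -29/5  [BC · EA = 4 ∩ 2·signedArea(BDA) = 184]
2. B_y = -12/5  [BC · EA = 4 ∩ 2·signedArea(BDA) = 184]
   → B = (-29/5, -12/5)

B = (-29/5, -12/5)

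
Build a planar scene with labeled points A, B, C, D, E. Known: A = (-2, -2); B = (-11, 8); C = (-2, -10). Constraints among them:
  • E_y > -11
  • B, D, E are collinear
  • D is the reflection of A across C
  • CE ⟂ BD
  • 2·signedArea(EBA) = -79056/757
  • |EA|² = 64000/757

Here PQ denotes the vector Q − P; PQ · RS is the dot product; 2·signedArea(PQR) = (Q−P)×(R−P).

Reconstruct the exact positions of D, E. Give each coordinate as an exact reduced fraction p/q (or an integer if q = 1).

D = (-2, -18)
E = (-3386/757, -8218/757)

1. D_x = -2  [D is the reflection of A across C]
2. D_y = -18  [D is the reflection of A across C]
   → D = (-2, -18)
3. E_x = -3386/757  [B, D, E are collinear ∩ CE ⟂ BD]
4. E_y = -8218/757  [B, D, E are collinear ∩ CE ⟂ BD]
   → E = (-3386/757, -8218/757)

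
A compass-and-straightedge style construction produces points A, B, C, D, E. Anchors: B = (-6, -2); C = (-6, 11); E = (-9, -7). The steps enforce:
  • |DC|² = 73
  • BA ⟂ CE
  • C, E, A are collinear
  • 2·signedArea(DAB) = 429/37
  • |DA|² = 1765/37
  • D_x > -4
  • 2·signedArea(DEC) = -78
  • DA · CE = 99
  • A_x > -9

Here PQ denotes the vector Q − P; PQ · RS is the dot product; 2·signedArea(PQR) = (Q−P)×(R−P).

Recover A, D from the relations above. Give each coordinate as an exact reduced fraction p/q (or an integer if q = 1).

A = (-300/37, -61/37)
D = (-3, 3)

1. A_x = -300/37  [C, E, A are collinear ∩ BA ⟂ CE]
2. A_y = -61/37  [C, E, A are collinear ∩ BA ⟂ CE]
   → A = (-300/37, -61/37)
3. D_x = -3  [2·signedArea(DAB) = 429/37 ∩ 2·signedArea(DEC) = -78]
4. D_y = 3  [2·signedArea(DAB) = 429/37 ∩ 2·signedArea(DEC) = -78]
   → D = (-3, 3)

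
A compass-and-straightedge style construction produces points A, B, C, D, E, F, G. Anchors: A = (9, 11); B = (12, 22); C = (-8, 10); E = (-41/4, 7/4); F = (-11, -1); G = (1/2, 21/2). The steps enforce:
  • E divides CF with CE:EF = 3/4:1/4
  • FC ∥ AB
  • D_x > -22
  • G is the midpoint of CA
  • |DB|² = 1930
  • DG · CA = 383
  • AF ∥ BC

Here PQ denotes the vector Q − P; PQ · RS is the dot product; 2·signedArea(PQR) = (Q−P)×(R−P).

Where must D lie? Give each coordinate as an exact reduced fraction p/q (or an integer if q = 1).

D = (-21, -7)

1. D_x = -21  [line -17·x + -1·y + -364 = 0 ∩ |DB|² = 1930]
2. D_y = -7  [line -17·x + -1·y + -364 = 0 ∩ |DB|² = 1930]
   → D = (-21, -7)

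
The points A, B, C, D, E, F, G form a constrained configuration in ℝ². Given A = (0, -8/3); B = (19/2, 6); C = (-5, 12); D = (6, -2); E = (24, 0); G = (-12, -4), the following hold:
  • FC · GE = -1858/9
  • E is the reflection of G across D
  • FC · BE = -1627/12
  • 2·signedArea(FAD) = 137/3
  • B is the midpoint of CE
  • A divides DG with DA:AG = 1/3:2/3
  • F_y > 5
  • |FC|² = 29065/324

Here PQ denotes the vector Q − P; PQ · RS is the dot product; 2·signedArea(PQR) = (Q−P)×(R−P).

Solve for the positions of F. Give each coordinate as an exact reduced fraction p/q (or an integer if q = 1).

1. F_x = 3/2  [2·signedArea(FAD) = 137/3 ∩ FC · GE = -1858/9]
2. F_y = 46/9  [2·signedArea(FAD) = 137/3 ∩ FC · GE = -1858/9]
   → F = (3/2, 46/9)

F = (3/2, 46/9)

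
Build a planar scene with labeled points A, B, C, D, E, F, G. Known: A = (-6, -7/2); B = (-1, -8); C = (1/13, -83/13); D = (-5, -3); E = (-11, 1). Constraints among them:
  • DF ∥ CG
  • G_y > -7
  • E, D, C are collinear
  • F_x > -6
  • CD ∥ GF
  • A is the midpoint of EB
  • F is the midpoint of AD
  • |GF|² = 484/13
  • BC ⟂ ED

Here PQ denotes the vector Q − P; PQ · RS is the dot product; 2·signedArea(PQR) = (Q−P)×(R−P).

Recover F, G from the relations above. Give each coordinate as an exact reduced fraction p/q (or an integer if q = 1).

F = (-11/2, -13/4)
G = (-11/26, -345/52)

1. F_x = -11/2  [F is the midpoint of AD]
2. F_y = -13/4  [F is the midpoint of AD]
   → F = (-11/2, -13/4)
3. G_x = -11/26  [CD ∥ GF ∩ DF ∥ CG]
4. G_y = -345/52  [CD ∥ GF ∩ DF ∥ CG]
   → G = (-11/26, -345/52)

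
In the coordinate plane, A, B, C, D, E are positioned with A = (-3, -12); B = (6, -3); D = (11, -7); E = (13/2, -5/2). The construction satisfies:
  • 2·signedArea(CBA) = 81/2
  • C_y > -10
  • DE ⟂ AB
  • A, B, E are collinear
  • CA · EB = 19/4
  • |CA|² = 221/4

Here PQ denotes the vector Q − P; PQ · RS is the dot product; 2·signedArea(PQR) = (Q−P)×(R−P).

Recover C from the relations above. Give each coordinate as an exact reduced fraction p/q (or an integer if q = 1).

C = (4, -19/2)

1. C_x = 4  [2·signedArea(CBA) = 81/2 ∩ CA · EB = 19/4]
2. C_y = -19/2  [2·signedArea(CBA) = 81/2 ∩ CA · EB = 19/4]
   → C = (4, -19/2)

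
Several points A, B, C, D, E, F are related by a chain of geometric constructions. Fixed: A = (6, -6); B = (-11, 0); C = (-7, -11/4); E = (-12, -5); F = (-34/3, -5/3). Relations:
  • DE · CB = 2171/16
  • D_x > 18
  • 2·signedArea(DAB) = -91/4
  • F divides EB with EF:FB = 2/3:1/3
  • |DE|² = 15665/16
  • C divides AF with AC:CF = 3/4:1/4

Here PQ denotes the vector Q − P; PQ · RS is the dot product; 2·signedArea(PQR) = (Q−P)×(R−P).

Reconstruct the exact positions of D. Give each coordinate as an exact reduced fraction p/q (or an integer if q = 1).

1. D_x = 19  [DE · CB = 2171/16 ∩ 2·signedArea(DAB) = -91/4]
2. D_y = -37/4  [DE · CB = 2171/16 ∩ 2·signedArea(DAB) = -91/4]
   → D = (19, -37/4)

D = (19, -37/4)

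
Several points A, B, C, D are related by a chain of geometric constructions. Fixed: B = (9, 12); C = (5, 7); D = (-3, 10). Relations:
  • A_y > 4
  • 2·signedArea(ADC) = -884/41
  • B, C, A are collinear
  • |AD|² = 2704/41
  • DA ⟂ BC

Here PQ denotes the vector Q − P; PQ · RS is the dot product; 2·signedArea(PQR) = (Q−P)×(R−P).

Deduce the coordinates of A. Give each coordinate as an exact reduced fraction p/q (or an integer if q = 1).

1. A_x = 137/41  [B, C, A are collinear ∩ DA ⟂ BC]
2. A_y = 202/41  [B, C, A are collinear ∩ DA ⟂ BC]
   → A = (137/41, 202/41)

A = (137/41, 202/41)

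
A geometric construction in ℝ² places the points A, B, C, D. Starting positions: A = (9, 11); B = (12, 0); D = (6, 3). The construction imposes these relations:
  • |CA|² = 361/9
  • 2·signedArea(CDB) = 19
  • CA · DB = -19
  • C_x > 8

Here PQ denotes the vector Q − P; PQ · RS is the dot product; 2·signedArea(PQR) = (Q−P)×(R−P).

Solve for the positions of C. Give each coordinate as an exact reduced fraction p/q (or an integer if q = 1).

1. C_x = 9  [2·signedArea(CDB) = 19 ∩ CA · DB = -19]
2. C_y = 14/3  [2·signedArea(CDB) = 19 ∩ CA · DB = -19]
   → C = (9, 14/3)

C = (9, 14/3)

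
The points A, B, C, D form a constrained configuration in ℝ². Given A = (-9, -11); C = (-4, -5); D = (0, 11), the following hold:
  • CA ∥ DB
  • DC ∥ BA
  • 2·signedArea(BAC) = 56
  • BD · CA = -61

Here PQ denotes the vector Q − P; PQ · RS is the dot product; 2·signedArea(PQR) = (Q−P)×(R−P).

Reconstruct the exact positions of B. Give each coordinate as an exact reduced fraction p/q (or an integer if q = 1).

B = (-5, 5)

1. B_x = -5  [DC ∥ BA ∩ CA ∥ DB]
2. B_y = 5  [DC ∥ BA ∩ CA ∥ DB]
   → B = (-5, 5)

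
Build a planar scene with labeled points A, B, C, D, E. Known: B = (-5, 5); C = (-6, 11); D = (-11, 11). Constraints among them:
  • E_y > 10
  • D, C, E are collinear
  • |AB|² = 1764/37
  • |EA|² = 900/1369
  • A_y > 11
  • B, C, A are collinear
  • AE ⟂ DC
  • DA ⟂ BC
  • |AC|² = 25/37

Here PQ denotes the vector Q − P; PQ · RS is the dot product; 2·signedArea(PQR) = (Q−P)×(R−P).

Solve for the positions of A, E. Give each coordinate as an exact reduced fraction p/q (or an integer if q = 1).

A = (-227/37, 437/37)
E = (-227/37, 11)

1. A_x = -227/37  [B, C, A are collinear ∩ DA ⟂ BC]
2. A_y = 437/37  [B, C, A are collinear ∩ DA ⟂ BC]
   → A = (-227/37, 437/37)
3. E_x = -227/37  [D, C, E are collinear ∩ AE ⟂ DC]
4. E_y = 11  [D, C, E are collinear ∩ AE ⟂ DC]
   → E = (-227/37, 11)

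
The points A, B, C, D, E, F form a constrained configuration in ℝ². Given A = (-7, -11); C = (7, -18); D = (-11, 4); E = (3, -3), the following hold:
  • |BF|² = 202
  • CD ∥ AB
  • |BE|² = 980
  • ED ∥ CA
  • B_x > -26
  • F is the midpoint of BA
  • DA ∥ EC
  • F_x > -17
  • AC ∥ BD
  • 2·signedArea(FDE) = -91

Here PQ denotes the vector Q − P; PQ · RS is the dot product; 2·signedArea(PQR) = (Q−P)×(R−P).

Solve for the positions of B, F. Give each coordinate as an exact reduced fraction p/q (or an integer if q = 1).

1. B_x = -25  [AC ∥ BD ∩ CD ∥ AB]
2. B_y = 11  [AC ∥ BD ∩ CD ∥ AB]
   → B = (-25, 11)
3. F_x = -16  [F is the midpoint of BA]
4. F_y = 0  [F is the midpoint of BA]
   → F = (-16, 0)

B = (-25, 11)
F = (-16, 0)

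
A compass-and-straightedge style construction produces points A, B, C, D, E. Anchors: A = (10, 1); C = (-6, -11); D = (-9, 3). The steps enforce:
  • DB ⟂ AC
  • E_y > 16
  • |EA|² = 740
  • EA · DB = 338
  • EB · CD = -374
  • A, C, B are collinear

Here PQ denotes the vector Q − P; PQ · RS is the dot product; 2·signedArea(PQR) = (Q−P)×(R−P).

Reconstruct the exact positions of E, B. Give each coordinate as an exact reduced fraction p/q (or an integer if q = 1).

B = (-6/5, -37/5)
E = (-12, 17)

1. B_x = -6/5  [A, C, B are collinear ∩ DB ⟂ AC]
2. B_y = -37/5  [A, C, B are collinear ∩ DB ⟂ AC]
   → B = (-6/5, -37/5)
3. E_x = -12  [EB · CD = -374 ∩ EA · DB = 338]
4. E_y = 17  [EB · CD = -374 ∩ EA · DB = 338]
   → E = (-12, 17)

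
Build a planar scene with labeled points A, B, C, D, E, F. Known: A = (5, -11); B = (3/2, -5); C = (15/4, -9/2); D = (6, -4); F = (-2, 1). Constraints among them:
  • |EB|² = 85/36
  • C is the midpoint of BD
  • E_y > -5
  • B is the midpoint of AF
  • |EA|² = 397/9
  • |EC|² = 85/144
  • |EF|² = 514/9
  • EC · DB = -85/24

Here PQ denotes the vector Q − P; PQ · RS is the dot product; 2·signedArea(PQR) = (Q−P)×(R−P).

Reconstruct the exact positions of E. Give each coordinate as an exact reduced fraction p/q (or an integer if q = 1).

1. E_x = 3  [line 9/2·x + 1·y + -53/6 = 0 ∩ |EC|² = 85/144]
2. E_y = -14/3  [line 9/2·x + 1·y + -53/6 = 0 ∩ |EC|² = 85/144]
   → E = (3, -14/3)

E = (3, -14/3)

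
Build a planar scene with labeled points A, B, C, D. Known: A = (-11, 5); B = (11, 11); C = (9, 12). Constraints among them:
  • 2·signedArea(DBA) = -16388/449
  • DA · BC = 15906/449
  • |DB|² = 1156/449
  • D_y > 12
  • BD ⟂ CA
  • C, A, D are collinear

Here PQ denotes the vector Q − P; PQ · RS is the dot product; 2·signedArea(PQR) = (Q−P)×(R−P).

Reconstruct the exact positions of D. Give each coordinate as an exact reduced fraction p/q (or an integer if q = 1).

D = (4701/449, 5619/449)

1. D_x = 4701/449  [C, A, D are collinear ∩ BD ⟂ CA]
2. D_y = 5619/449  [C, A, D are collinear ∩ BD ⟂ CA]
   → D = (4701/449, 5619/449)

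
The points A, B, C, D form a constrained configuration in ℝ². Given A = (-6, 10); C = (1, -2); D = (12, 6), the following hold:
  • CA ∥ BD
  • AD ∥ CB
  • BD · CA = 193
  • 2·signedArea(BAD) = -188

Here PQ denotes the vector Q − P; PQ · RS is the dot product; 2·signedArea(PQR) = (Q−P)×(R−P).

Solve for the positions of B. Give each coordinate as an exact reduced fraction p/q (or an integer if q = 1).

B = (19, -6)

1. B_x = 19  [CA ∥ BD ∩ AD ∥ CB]
2. B_y = -6  [CA ∥ BD ∩ AD ∥ CB]
   → B = (19, -6)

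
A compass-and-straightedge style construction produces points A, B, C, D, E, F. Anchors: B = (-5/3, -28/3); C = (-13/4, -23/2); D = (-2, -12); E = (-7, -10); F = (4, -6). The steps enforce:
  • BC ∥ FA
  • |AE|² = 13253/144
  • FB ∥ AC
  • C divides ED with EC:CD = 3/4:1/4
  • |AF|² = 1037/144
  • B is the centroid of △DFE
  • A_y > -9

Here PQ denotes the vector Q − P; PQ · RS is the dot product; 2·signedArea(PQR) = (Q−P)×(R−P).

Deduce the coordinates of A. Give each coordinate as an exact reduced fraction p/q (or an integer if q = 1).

A = (29/12, -49/6)

1. A_x = 29/12  [FB ∥ AC ∩ BC ∥ FA]
2. A_y = -49/6  [FB ∥ AC ∩ BC ∥ FA]
   → A = (29/12, -49/6)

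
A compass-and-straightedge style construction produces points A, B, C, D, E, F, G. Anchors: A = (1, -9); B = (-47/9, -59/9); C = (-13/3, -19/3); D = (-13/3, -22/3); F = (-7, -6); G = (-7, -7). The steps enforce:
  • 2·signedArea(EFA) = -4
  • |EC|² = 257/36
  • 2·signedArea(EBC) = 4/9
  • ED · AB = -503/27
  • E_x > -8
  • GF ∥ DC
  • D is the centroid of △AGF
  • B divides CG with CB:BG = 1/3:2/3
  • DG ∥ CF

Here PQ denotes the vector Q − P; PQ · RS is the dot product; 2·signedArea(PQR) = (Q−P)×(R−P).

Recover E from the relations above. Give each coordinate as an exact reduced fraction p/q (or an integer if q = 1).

E = (-7, -13/2)

1. E_x = -7  [2·signedArea(EFA) = -4 ∩ 2·signedArea(EBC) = 4/9]
2. E_y = -13/2  [2·signedArea(EFA) = -4 ∩ 2·signedArea(EBC) = 4/9]
   → E = (-7, -13/2)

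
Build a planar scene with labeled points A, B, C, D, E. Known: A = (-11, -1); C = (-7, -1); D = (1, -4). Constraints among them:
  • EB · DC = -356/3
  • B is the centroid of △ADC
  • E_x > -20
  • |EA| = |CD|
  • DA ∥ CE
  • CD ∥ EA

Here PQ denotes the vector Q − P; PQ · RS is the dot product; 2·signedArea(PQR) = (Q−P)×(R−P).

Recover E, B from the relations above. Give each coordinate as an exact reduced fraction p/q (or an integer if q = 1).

B = (-17/3, -2)
E = (-19, 2)

1. E_x = -19  [CD ∥ EA ∩ DA ∥ CE]
2. E_y = 2  [CD ∥ EA ∩ DA ∥ CE]
   → E = (-19, 2)
3. B_x = -17/3  [B is the centroid of △ADC]
4. B_y = -2  [B is the centroid of △ADC]
   → B = (-17/3, -2)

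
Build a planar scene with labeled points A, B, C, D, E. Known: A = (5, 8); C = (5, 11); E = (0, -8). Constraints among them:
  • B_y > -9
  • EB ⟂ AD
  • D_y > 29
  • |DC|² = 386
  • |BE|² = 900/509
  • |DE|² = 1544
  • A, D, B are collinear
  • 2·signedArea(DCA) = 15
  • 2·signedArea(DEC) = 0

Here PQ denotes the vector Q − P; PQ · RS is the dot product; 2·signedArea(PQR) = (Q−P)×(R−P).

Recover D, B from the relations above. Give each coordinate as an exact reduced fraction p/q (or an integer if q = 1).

1. D_x = 10  [2·signedArea(DEC) = 0 ∩ 2·signedArea(DCA) = 15]
2. D_y = 30  [2·signedArea(DEC) = 0 ∩ 2·signedArea(DCA) = 15]
   → D = (10, 30)
3. B_x = 660/509  [A, D, B are collinear ∩ EB ⟂ AD]
4. B_y = -4222/509  [A, D, B are collinear ∩ EB ⟂ AD]
   → B = (660/509, -4222/509)

B = (660/509, -4222/509)
D = (10, 30)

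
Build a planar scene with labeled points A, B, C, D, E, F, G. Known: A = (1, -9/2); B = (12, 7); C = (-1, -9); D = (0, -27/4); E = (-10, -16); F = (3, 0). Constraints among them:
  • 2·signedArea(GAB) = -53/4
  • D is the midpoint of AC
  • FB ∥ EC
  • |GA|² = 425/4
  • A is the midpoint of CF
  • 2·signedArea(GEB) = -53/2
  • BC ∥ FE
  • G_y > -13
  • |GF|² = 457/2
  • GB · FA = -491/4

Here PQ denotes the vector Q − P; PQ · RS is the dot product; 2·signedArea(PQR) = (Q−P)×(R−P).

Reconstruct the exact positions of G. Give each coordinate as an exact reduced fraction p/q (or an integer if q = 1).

G = (-11/2, -25/2)

1. G_x = -11/2  [2·signedArea(GEB) = -53/2 ∩ GB · FA = -491/4]
2. G_y = -25/2  [2·signedArea(GEB) = -53/2 ∩ GB · FA = -491/4]
   → G = (-11/2, -25/2)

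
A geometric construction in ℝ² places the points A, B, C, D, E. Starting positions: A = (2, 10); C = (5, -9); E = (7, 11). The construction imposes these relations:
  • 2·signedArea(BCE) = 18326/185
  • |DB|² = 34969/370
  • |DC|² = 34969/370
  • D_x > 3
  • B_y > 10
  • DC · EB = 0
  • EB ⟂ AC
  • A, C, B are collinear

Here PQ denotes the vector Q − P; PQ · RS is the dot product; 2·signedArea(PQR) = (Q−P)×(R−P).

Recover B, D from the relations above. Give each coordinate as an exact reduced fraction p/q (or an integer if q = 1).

1. B_x = 364/185  [A, C, B are collinear ∩ EB ⟂ AC]
2. B_y = 1888/185  [A, C, B are collinear ∩ EB ⟂ AC]
   → B = (364/185, 1888/185)
3. D_x = 1289/370  [line 931/185·x + 147/185·y + -3332/185 = 0 ∩ |DB|² = 34969/370]
4. D_y = 223/370  [line 931/185·x + 147/185·y + -3332/185 = 0 ∩ |DB|² = 34969/370]
   → D = (1289/370, 223/370)

B = (364/185, 1888/185)
D = (1289/370, 223/370)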